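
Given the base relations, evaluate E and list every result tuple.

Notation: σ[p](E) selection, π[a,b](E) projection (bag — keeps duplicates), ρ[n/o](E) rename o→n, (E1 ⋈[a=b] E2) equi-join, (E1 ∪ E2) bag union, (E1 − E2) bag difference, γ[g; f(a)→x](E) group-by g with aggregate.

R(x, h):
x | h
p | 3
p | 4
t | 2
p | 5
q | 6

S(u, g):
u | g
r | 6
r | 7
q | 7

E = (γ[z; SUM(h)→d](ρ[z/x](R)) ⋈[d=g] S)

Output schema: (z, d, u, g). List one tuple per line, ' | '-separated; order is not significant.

Stepwise |·|:
  R → 5
  ρ[z/x](R) → 5
  γ[z; SUM(h)→d](ρ[z/x](R)) → 3
  S → 3
  (γ[z; SUM(h)→d](ρ[z/x](R)) ⋈[d=g] S) → 1

== RESULT ==
z | d | u | g
q | 6 | r | 6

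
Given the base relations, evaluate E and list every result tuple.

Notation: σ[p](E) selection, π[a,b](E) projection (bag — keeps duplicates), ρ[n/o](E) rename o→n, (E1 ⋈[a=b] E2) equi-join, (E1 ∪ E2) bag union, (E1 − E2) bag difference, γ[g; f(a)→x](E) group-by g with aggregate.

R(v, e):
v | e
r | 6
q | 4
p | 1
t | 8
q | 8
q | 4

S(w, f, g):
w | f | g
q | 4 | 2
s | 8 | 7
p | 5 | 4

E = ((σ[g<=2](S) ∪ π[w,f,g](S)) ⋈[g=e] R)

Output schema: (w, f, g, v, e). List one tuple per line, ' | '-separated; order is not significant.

Stepwise |·|:
  S → 3
  σ[g<=2](S) → 1
  S → 3
  π[w,f,g](S) → 3
  (σ[g<=2](S) ∪ π[w,f,g](S)) → 4
  R → 6
  ((σ[g<=2](S) ∪ π[w,f,g](S)) ⋈[g=e] R) → 2

== RESULT ==
w | f | g | v | e
p | 5 | 4 | q | 4
p | 5 | 4 | q | 4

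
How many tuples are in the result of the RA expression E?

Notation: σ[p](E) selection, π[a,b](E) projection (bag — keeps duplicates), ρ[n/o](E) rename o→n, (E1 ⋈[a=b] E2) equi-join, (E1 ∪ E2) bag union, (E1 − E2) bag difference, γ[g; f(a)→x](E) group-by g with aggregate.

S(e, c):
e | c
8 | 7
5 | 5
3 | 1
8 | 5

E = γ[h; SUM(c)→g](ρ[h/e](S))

Per-node cardinality:
  S → 4
  ρ[h/e](S) → 4
  γ[h; SUM(c)→g](ρ[h/e](S)) → 3

|E| = 3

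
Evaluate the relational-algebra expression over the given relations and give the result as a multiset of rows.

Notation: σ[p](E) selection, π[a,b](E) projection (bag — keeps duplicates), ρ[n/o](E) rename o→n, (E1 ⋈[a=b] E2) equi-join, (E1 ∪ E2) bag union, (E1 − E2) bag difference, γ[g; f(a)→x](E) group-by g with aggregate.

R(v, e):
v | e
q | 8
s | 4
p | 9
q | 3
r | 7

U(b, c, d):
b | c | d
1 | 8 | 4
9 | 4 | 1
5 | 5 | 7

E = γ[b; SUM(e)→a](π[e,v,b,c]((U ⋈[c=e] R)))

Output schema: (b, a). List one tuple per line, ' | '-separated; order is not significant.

Stepwise |·|:
  U → 3
  R → 5
  (U ⋈[c=e] R) → 2
  π[e,v,b,c]((U ⋈[c=e] R)) → 2
  γ[b; SUM(e)→a](π[e,v,b,c]((U ⋈[c=e] R))) → 2

== RESULT ==
b | a
1 | 8
9 | 4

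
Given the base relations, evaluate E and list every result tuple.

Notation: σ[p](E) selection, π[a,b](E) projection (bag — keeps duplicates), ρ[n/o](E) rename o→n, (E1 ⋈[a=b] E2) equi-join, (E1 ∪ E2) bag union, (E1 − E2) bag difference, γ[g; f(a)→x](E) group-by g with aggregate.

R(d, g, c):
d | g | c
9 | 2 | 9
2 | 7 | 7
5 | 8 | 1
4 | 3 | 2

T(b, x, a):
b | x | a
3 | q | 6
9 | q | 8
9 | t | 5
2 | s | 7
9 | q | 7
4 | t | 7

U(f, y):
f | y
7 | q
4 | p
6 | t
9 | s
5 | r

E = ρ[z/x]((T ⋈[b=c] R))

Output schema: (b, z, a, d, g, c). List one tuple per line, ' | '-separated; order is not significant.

Stepwise |·|:
  T → 6
  R → 4
  (T ⋈[b=c] R) → 4
  ρ[z/x]((T ⋈[b=c] R)) → 4

== RESULT ==
b | z | a | d | g | c
2 | s | 7 | 4 | 3 | 2
9 | q | 7 | 9 | 2 | 9
9 | q | 8 | 9 | 2 | 9
9 | t | 5 | 9 | 2 | 9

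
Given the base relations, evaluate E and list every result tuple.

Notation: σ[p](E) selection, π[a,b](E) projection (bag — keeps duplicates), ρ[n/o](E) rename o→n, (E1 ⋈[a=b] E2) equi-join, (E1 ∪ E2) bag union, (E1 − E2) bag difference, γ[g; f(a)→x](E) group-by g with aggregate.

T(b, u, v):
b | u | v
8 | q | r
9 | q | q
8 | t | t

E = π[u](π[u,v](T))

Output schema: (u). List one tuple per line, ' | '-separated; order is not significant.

Stepwise |·|:
  T → 3
  π[u,v](T) → 3
  π[u](π[u,v](T)) → 3

== RESULT ==
u
q
q
t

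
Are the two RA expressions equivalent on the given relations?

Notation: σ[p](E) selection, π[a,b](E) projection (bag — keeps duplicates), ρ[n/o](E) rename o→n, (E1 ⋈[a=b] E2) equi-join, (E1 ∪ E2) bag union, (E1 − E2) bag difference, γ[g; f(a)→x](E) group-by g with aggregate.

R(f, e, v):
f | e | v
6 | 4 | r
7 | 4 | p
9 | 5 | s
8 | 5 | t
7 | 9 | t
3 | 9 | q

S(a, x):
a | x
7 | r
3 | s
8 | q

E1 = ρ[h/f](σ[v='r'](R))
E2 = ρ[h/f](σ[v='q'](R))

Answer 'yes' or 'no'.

E1 subexpression sizes:
  R → 6
  σ[v='r'](R) → 1
  ρ[h/f](σ[v='r'](R)) → 1
E2 subexpression sizes:
  R → 6
  σ[v='q'](R) → 1
  ρ[h/f](σ[v='q'](R)) → 1

E1 result:
h | e | v
6 | 4 | r
E2 result:
h | e | v
3 | 9 | q
Witness: (6, 4, 'r') appears 1× in E1 but 0× in E2.

no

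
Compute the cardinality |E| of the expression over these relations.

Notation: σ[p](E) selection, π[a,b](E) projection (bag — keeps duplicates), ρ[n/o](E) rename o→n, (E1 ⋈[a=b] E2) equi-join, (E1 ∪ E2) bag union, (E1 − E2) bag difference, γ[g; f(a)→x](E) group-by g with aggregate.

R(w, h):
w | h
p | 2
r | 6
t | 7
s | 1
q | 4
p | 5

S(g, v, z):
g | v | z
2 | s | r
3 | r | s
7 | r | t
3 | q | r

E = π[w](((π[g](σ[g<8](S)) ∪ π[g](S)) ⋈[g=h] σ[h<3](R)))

Subexpression sizes:
  S → 4
  σ[g<8](S) → 4
  π[g](σ[g<8](S)) → 4
  S → 4
  π[g](S) → 4
  (π[g](σ[g<8](S)) ∪ π[g](S)) → 8
  R → 6
  σ[h<3](R) → 2
  ((π[g](σ[g<8](S)) ∪ π[g](S)) ⋈[g=h] σ[h<3](R)) → 2
  π[w](((π[g](σ[g<8](S)) ∪ π[g](S)) ⋈[g=h] σ[h<3](R))) → 2

|E| = 2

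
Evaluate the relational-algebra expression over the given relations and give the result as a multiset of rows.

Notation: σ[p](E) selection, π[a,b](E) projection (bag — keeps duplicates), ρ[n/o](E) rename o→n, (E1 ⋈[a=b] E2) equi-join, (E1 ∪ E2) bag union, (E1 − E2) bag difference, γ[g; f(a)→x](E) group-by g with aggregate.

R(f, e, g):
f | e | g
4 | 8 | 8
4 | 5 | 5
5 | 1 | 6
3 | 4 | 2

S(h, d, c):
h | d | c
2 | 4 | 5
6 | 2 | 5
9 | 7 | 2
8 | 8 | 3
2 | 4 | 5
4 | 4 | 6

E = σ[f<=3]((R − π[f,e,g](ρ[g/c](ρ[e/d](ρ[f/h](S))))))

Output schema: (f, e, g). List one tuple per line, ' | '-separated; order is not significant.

Stepwise |·|:
  R → 4
  S → 6
  ρ[f/h](S) → 6
  ρ[e/d](ρ[f/h](S)) → 6
  ρ[g/c](ρ[e/d](ρ[f/h](S))) → 6
  π[f,e,g](ρ[g/c](ρ[e/d](ρ[f/h](S)))) → 6
  (R − π[f,e,g](ρ[g/c](ρ[e/d](ρ[f/h](S))))) → 4
  σ[f<=3]((R − π[f,e,g](ρ[g/c](ρ[e/d](ρ[f/h](S)))))) → 1

== RESULT ==
f | e | g
3 | 4 | 2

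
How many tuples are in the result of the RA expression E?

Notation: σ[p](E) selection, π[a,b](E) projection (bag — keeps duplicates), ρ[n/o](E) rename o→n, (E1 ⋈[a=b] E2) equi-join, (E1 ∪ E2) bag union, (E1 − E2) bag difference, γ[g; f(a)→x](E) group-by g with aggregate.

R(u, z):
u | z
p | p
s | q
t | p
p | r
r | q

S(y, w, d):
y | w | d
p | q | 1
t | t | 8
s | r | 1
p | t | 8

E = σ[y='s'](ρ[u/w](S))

Per-node cardinality:
  S → 4
  ρ[u/w](S) → 4
  σ[y='s'](ρ[u/w](S)) → 1

|E| = 1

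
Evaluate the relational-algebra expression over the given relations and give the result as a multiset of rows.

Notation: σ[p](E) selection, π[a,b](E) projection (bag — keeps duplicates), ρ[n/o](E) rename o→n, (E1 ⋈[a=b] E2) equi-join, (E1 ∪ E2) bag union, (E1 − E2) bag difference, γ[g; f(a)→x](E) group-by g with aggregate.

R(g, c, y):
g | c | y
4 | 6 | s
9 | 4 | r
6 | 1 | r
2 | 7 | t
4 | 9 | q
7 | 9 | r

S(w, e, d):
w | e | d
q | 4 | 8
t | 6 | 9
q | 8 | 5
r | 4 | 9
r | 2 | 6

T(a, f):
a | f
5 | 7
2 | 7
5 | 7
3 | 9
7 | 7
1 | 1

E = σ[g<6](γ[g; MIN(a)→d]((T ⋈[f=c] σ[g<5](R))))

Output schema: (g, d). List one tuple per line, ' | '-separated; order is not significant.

Row counts bottom-up:
  T → 6
  R → 6
  σ[g<5](R) → 3
  (T ⋈[f=c] σ[g<5](R)) → 5
  γ[g; MIN(a)→d]((T ⋈[f=c] σ[g<5](R))) → 2
  σ[g<6](γ[g; MIN(a)→d]((T ⋈[f=c] σ[g<5](R)))) → 2

== RESULT ==
g | d
2 | 2
4 | 3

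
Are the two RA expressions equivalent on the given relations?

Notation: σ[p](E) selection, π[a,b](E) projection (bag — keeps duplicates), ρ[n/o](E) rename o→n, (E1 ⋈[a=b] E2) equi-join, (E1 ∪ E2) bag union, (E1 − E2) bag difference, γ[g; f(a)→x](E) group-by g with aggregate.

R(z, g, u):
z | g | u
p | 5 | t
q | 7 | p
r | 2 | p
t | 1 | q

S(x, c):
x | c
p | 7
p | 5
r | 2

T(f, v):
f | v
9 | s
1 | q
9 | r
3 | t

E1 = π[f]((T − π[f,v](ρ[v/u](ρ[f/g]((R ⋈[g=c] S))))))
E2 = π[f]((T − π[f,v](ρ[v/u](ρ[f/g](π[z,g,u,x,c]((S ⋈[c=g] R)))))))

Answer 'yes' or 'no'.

E1 per-node cardinality:
  T → 4
  R → 4
  S → 3
  (R ⋈[g=c] S) → 3
  ρ[f/g]((R ⋈[g=c] S)) → 3
  ρ[v/u](ρ[f/g]((R ⋈[g=c] S))) → 3
  π[f,v](ρ[v/u](ρ[f/g]((R ⋈[g=c] S)))) → 3
  (T − π[f,v](ρ[v/u](ρ[f/g]((R ⋈[g=c] S))))) → 4
  π[f]((T − π[f,v](ρ[v/u](ρ[f/g]((R ⋈[g=c] S)))))) → 4
E2 per-node cardinality:
  T → 4
  S → 3
  R → 4
  (S ⋈[c=g] R) → 3
  π[z,g,u,x,c]((S ⋈[c=g] R)) → 3
  ρ[f/g](π[z,g,u,x,c]((S ⋈[c=g] R))) → 3
  ρ[v/u](ρ[f/g](π[z,g,u,x,c]((S ⋈[c=g] R)))) → 3
  π[f,v](ρ[v/u](ρ[f/g](π[z,g,u,x,c]((S ⋈[c=g] R))))) → 3
  (T − π[f,v](ρ[v/u](ρ[f/g](π[z,g,u,x,c]((S ⋈[c=g] R)))))) → 4
  π[f]((T − π[f,v](ρ[v/u](ρ[f/g](π[z,g,u,x,c]((S ⋈[c=g] R))))))) → 4

E1 and E2 produce the same multiset:
f
1
3
9
9

yes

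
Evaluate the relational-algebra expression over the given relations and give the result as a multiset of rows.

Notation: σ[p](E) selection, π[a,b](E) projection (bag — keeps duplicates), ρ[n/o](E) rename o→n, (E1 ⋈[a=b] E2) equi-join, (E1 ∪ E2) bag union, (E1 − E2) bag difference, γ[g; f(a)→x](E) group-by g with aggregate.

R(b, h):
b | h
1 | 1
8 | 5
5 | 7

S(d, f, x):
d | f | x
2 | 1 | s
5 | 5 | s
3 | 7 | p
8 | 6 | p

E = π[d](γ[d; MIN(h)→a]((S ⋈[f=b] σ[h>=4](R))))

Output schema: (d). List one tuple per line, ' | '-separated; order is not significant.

Per-node cardinality:
  S → 4
  R → 3
  σ[h>=4](R) → 2
  (S ⋈[f=b] σ[h>=4](R)) → 1
  γ[d; MIN(h)→a]((S ⋈[f=b] σ[h>=4](R))) → 1
  π[d](γ[d; MIN(h)→a]((S ⋈[f=b] σ[h>=4](R)))) → 1

== RESULT ==
d
5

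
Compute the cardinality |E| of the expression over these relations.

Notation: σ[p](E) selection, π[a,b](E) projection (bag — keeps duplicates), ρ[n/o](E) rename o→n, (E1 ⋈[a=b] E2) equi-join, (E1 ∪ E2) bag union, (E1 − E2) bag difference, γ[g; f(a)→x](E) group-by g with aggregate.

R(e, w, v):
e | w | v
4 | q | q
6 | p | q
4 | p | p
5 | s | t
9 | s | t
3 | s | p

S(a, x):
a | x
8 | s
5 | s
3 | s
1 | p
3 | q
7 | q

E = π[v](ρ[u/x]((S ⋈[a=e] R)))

Per-node cardinality:
  S → 6
  R → 6
  (S ⋈[a=e] R) → 3
  ρ[u/x]((S ⋈[a=e] R)) → 3
  π[v](ρ[u/x]((S ⋈[a=e] R))) → 3

|E| = 3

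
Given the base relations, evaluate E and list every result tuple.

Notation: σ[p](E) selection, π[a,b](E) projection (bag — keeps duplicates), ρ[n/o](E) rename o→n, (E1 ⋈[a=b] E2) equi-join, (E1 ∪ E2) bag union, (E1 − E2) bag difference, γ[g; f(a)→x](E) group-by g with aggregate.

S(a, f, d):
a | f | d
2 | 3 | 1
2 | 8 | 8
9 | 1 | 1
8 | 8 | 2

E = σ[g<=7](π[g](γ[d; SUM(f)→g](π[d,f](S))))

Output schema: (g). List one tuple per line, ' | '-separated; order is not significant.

Subexpression sizes:
  S → 4
  π[d,f](S) → 4
  γ[d; SUM(f)→g](π[d,f](S)) → 3
  π[g](γ[d; SUM(f)→g](π[d,f](S))) → 3
  σ[g<=7](π[g](γ[d; SUM(f)→g](π[d,f](S)))) → 1

== RESULT ==
g
4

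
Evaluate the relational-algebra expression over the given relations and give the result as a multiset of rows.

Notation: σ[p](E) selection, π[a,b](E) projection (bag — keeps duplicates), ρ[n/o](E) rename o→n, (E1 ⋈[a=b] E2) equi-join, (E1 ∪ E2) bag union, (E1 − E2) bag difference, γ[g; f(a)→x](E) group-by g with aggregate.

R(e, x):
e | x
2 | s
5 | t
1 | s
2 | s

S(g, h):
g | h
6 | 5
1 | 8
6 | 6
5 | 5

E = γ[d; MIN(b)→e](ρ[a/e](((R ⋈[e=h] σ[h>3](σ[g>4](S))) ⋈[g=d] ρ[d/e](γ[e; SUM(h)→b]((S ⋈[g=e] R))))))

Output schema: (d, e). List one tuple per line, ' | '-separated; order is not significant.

Per-node cardinality:
  R → 4
  S → 4
  σ[g>4](S) → 3
  σ[h>3](σ[g>4](S)) → 3
  (R ⋈[e=h] σ[h>3](σ[g>4](S))) → 2
  S → 4
  R → 4
  (S ⋈[g=e] R) → 2
  γ[e; SUM(h)→b]((S ⋈[g=e] R)) → 2
  ρ[d/e](γ[e; SUM(h)→b]((S ⋈[g=e] R))) → 2
  ((R ⋈[e=h] σ[h>3](σ[g>4](S))) ⋈[g=d] ρ[d/e](γ[e; SUM(h)→b]((S ⋈[g=e] R)))) → 1
  ρ[a/e](((R ⋈[e=h] σ[h>3](σ[g>4](S))) ⋈[g=d] ρ[d/e](γ[e; SUM(h)→b]((S ⋈[g=e] R))))) → 1
  γ[d; MIN(b)→e](ρ[a/e](((R ⋈[e=h] σ[h>3](σ[g>4](S))) ⋈[g=d] ρ[d/e](γ[e; SUM(h)→b]((S ⋈[g=e] R)))))) → 1

== RESULT ==
d | e
5 | 5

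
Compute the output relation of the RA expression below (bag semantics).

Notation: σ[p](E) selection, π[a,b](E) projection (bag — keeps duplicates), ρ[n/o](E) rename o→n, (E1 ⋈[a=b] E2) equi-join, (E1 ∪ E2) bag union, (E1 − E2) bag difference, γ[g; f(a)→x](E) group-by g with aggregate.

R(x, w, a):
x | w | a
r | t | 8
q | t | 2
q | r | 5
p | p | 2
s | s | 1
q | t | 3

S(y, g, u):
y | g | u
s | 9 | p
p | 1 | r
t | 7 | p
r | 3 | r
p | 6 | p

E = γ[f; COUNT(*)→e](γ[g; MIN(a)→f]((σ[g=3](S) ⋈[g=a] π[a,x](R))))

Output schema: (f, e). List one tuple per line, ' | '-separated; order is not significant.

Row counts bottom-up:
  S → 5
  σ[g=3](S) → 1
  R → 6
  π[a,x](R) → 6
  (σ[g=3](S) ⋈[g=a] π[a,x](R)) → 1
  γ[g; MIN(a)→f]((σ[g=3](S) ⋈[g=a] π[a,x](R))) → 1
  γ[f; COUNT(*)→e](γ[g; MIN(a)→f]((σ[g=3](S) ⋈[g=a] π[a,x](R)))) → 1

== RESULT ==
f | e
3 | 1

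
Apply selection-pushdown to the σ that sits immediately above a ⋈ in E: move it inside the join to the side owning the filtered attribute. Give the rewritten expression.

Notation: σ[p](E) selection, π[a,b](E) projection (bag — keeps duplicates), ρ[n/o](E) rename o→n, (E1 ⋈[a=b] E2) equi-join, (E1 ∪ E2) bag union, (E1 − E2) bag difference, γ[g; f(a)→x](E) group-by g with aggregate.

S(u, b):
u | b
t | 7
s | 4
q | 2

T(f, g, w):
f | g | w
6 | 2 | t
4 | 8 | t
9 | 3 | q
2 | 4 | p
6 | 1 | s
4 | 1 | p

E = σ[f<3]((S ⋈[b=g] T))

σ filters on f, owned by the right side.
E' = (S ⋈[b=g] σ[f<3](T))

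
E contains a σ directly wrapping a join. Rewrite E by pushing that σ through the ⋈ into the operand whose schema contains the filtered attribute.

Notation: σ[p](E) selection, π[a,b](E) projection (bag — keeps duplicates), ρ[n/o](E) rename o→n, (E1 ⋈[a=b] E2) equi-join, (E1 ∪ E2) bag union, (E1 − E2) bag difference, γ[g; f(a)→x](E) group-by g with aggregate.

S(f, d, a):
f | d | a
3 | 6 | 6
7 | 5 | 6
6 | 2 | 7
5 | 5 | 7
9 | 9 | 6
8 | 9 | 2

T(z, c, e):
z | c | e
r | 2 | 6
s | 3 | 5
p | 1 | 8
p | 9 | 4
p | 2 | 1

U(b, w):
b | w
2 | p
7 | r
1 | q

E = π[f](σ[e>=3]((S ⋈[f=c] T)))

σ filters on e, owned by the right side.
E' = π[f]((S ⋈[f=c] σ[e>=3](T)))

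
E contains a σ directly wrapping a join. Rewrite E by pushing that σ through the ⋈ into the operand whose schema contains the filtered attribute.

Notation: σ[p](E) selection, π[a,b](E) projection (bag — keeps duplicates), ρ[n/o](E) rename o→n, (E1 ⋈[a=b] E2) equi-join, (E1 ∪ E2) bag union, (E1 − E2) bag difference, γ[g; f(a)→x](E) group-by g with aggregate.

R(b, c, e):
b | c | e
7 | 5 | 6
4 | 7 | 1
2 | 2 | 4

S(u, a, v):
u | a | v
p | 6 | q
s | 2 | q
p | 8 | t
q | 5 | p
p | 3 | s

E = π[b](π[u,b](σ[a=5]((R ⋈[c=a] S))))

σ filters on a, owned by the right side.
E' = π[b](π[u,b]((R ⋈[c=a] σ[a=5](S))))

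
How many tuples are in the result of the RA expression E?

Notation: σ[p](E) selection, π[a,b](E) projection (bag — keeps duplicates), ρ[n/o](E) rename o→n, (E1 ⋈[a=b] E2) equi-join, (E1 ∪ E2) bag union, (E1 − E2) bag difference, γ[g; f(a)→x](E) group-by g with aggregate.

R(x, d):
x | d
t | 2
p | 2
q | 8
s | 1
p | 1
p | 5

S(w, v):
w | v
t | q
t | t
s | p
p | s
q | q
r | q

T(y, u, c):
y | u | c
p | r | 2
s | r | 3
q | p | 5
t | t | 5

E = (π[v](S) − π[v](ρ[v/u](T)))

Row counts bottom-up:
  S → 6
  π[v](S) → 6
  T → 4
  ρ[v/u](T) → 4
  π[v](ρ[v/u](T)) → 4
  (π[v](S) − π[v](ρ[v/u](T))) → 4

|E| = 4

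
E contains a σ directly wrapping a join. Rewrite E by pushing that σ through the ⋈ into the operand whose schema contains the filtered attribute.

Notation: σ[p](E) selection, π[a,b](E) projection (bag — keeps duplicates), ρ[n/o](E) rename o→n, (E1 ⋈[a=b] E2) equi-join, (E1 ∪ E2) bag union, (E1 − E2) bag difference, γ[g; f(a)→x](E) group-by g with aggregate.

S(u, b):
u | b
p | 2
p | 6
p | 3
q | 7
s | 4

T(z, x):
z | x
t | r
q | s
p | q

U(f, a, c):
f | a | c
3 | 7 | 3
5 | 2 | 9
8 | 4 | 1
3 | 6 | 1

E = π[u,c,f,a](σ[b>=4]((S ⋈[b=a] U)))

σ filters on b, owned by the left side.
E' = π[u,c,f,a]((σ[b>=4](S) ⋈[b=a] U))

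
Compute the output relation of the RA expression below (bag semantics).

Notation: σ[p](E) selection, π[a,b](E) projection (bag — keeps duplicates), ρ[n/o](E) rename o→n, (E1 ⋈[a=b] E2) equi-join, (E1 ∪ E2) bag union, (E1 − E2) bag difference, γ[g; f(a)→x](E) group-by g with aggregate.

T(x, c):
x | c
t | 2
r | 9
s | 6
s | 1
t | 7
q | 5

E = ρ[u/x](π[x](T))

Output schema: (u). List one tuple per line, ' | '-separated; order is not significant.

Row counts bottom-up:
  T → 6
  π[x](T) → 6
  ρ[u/x](π[x](T)) → 6

== RESULT ==
u
q
r
s
s
t
t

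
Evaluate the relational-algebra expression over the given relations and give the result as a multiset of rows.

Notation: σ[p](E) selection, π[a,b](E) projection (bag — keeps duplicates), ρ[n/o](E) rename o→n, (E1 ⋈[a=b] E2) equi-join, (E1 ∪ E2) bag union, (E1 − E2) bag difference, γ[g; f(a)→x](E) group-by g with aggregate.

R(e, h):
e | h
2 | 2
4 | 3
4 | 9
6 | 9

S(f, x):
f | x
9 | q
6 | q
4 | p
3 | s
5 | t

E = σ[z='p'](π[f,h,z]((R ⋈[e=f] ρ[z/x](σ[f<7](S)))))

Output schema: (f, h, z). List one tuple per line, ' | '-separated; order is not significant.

Stepwise |·|:
  R → 4
  S → 5
  σ[f<7](S) → 4
  ρ[z/x](σ[f<7](S)) → 4
  (R ⋈[e=f] ρ[z/x](σ[f<7](S))) → 3
  π[f,h,z]((R ⋈[e=f] ρ[z/x](σ[f<7](S)))) → 3
  σ[z='p'](π[f,h,z]((R ⋈[e=f] ρ[z/x](σ[f<7](S))))) → 2

== RESULT ==
f | h | z
4 | 3 | p
4 | 9 | p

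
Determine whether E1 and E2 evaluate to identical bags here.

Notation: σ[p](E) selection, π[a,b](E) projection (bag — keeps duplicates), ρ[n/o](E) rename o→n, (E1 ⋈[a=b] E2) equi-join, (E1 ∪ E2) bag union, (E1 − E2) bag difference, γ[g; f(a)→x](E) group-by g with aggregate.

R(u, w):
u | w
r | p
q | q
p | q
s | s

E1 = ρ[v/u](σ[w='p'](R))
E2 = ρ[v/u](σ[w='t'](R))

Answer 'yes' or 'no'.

E1 subexpression sizes:
  R → 4
  σ[w='p'](R) → 1
  ρ[v/u](σ[w='p'](R)) → 1
E2 subexpression sizes:
  R → 4
  σ[w='t'](R) → 0
  ρ[v/u](σ[w='t'](R)) → 0

E1 result:
v | w
r | p
E2 result:
v | w
(0 rows)
Witness: ('r', 'p') appears 1× in E1 but 0× in E2.

no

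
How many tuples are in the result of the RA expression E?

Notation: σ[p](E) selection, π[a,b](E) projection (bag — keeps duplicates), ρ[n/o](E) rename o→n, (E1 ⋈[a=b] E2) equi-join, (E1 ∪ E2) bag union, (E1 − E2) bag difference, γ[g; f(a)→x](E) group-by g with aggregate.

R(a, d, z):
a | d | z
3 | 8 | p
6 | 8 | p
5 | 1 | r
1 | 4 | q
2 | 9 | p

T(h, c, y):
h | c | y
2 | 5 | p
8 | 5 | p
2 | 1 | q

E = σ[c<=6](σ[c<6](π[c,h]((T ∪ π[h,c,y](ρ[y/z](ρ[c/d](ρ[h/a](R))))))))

Per-node cardinality:
  T → 3
  R → 5
  ρ[h/a](R) → 5
  ρ[c/d](ρ[h/a](R)) → 5
  ρ[y/z](ρ[c/d](ρ[h/a](R))) → 5
  π[h,c,y](ρ[y/z](ρ[c/d](ρ[h/a](R)))) → 5
  (T ∪ π[h,c,y](ρ[y/z](ρ[c/d](ρ[h/a](R))))) → 8
  π[c,h]((T ∪ π[h,c,y](ρ[y/z](ρ[c/d](ρ[h/a](R)))))) → 8
  σ[c<6](π[c,h]((T ∪ π[h,c,y](ρ[y/z](ρ[c/d](ρ[h/a](R))))))) → 5
  σ[c<=6](σ[c<6](π[c,h]((T ∪ π[h,c,y](ρ[y/z](ρ[c/d](ρ[h/a](R)))))))) → 5

|E| = 5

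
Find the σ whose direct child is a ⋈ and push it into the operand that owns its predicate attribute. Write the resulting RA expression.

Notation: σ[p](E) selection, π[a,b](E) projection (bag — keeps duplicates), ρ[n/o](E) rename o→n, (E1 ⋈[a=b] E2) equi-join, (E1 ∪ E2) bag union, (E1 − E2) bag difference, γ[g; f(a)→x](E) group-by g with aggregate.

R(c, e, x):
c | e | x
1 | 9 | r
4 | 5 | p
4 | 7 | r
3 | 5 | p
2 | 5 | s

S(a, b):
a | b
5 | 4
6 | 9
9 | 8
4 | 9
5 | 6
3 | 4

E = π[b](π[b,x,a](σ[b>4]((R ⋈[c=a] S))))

σ filters on b, owned by the right side.
E' = π[b](π[b,x,a]((R ⋈[c=a] σ[b>4](S))))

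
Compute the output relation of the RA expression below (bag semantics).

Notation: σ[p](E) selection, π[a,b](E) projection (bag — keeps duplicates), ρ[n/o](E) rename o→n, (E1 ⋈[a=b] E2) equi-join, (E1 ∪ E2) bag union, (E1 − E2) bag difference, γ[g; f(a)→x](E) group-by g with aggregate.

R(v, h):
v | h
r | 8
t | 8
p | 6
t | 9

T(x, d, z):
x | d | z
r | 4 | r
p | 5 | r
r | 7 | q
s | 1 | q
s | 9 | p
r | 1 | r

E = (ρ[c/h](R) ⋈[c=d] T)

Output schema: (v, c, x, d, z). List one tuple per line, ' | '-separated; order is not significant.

Stepwise |·|:
  R → 4
  ρ[c/h](R) → 4
  T → 6
  (ρ[c/h](R) ⋈[c=d] T) → 1

== RESULT ==
v | c | x | d | z
t | 9 | s | 9 | p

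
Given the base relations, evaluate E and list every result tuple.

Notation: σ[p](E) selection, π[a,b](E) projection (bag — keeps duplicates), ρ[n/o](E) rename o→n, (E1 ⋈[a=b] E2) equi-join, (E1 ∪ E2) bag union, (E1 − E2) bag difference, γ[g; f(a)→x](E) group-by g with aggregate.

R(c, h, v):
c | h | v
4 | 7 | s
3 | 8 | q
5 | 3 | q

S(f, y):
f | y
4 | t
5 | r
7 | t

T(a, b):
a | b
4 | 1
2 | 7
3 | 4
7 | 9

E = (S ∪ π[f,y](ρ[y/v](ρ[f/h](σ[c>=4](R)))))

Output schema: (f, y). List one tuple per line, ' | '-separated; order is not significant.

Per-node cardinality:
  S → 3
  R → 3
  σ[c>=4](R) → 2
  ρ[f/h](σ[c>=4](R)) → 2
  ρ[y/v](ρ[f/h](σ[c>=4](R))) → 2
  π[f,y](ρ[y/v](ρ[f/h](σ[c>=4](R)))) → 2
  (S ∪ π[f,y](ρ[y/v](ρ[f/h](σ[c>=4](R))))) → 5

== RESULT ==
f | y
3 | q
4 | t
5 | r
7 | s
7 | t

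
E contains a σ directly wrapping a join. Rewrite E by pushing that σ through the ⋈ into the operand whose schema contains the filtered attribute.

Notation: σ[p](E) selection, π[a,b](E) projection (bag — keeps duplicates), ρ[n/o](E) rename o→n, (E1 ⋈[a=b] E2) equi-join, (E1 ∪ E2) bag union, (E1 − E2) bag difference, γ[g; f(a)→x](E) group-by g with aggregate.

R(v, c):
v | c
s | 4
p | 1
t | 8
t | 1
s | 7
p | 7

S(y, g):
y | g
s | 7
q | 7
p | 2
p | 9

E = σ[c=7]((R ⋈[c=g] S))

σ filters on c, owned by the left side.
E' = (σ[c=7](R) ⋈[c=g] S)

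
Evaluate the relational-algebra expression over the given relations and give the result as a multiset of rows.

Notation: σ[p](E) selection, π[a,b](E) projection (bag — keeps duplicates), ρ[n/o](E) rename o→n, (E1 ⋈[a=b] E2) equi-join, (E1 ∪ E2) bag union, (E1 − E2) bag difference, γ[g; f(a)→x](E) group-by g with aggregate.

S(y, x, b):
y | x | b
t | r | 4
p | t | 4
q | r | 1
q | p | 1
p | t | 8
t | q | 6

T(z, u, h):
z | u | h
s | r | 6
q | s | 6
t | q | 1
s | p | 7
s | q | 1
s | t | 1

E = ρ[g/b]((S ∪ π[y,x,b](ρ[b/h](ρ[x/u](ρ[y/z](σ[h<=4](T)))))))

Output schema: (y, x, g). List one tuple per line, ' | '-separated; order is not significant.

Subexpression sizes:
  S → 6
  T → 6
  σ[h<=4](T) → 3
  ρ[y/z](σ[h<=4](T)) → 3
  ρ[x/u](ρ[y/z](σ[h<=4](T))) → 3
  ρ[b/h](ρ[x/u](ρ[y/z](σ[h<=4](T)))) → 3
  π[y,x,b](ρ[b/h](ρ[x/u](ρ[y/z](σ[h<=4](T))))) → 3
  (S ∪ π[y,x,b](ρ[b/h](ρ[x/u](ρ[y/z](σ[h<=4](T)))))) → 9
  ρ[g/b]((S ∪ π[y,x,b](ρ[b/h](ρ[x/u](ρ[y/z](σ[h<=4](T))))))) → 9

== RESULT ==
y | x | g
p | t | 4
p | t | 8
q | p | 1
q | r | 1
s | q | 1
s | t | 1
t | q | 1
t | q | 6
t | r | 4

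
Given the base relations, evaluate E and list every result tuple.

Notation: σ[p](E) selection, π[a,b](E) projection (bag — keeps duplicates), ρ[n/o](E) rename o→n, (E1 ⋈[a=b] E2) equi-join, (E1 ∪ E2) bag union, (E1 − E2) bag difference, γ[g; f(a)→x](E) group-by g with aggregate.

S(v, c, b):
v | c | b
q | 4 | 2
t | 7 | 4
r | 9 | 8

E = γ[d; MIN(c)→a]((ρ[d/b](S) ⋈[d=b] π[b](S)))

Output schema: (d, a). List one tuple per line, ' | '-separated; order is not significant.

Stepwise |·|:
  S → 3
  ρ[d/b](S) → 3
  S → 3
  π[b](S) → 3
  (ρ[d/b](S) ⋈[d=b] π[b](S)) → 3
  γ[d; MIN(c)→a]((ρ[d/b](S) ⋈[d=b] π[b](S))) → 3

== RESULT ==
d | a
2 | 4
4 | 7
8 | 9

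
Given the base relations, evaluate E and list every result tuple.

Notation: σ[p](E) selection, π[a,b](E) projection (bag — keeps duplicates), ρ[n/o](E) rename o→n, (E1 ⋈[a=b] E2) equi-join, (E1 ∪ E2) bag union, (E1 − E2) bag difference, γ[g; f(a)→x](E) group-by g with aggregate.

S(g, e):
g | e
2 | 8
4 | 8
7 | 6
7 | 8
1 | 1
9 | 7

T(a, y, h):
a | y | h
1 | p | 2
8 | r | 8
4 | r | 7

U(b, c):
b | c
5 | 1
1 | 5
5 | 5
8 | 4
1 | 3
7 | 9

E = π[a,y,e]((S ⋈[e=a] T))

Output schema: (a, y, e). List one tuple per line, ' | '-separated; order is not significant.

Row counts bottom-up:
  S → 6
  T → 3
  (S ⋈[e=a] T) → 4
  π[a,y,e]((S ⋈[e=a] T)) → 4

== RESULT ==
a | y | e
1 | p | 1
8 | r | 8
8 | r | 8
8 | r | 8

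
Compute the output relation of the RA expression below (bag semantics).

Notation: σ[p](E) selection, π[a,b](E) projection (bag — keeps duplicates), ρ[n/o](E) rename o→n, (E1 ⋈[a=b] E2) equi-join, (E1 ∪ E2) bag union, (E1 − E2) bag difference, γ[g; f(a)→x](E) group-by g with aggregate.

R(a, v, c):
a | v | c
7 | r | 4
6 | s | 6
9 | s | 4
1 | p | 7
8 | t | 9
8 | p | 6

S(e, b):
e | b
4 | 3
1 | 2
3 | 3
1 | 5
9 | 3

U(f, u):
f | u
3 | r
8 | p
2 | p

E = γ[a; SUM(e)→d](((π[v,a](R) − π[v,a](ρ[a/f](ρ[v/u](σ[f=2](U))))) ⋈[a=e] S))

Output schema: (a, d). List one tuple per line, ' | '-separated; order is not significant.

Subexpression sizes:
  R → 6
  π[v,a](R) → 6
  U → 3
  σ[f=2](U) → 1
  ρ[v/u](σ[f=2](U)) → 1
  ρ[a/f](ρ[v/u](σ[f=2](U))) → 1
  π[v,a](ρ[a/f](ρ[v/u](σ[f=2](U)))) → 1
  (π[v,a](R) − π[v,a](ρ[a/f](ρ[v/u](σ[f=2](U))))) → 6
  S → 5
  ((π[v,a](R) − π[v,a](ρ[a/f](ρ[v/u](σ[f=2](U))))) ⋈[a=e] S) → 3
  γ[a; SUM(e)→d](((π[v,a](R) − π[v,a](ρ[a/f](ρ[v/u](σ[f=2](U))))) ⋈[a=e] S)) → 2

== RESULT ==
a | d
1 | 2
9 | 9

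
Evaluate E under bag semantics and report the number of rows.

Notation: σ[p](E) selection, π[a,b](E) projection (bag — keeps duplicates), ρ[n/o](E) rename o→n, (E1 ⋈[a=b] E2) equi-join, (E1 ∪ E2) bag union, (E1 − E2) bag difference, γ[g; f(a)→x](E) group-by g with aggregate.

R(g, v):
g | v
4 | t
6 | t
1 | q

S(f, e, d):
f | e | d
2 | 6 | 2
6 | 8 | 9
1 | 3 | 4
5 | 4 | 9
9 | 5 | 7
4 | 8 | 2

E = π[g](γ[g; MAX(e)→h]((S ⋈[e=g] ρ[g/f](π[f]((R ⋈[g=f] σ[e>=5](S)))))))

Row counts bottom-up:
  S → 6
  R → 3
  S → 6
  σ[e>=5](S) → 4
  (R ⋈[g=f] σ[e>=5](S)) → 2
  π[f]((R ⋈[g=f] σ[e>=5](S))) → 2
  ρ[g/f](π[f]((R ⋈[g=f] σ[e>=5](S)))) → 2
  (S ⋈[e=g] ρ[g/f](π[f]((R ⋈[g=f] σ[e>=5](S))))) → 2
  γ[g; MAX(e)→h]((S ⋈[e=g] ρ[g/f](π[f]((R ⋈[g=f] σ[e>=5](S)))))) → 2
  π[g](γ[g; MAX(e)→h]((S ⋈[e=g] ρ[g/f](π[f]((R ⋈[g=f] σ[e>=5](S))))))) → 2

|E| = 2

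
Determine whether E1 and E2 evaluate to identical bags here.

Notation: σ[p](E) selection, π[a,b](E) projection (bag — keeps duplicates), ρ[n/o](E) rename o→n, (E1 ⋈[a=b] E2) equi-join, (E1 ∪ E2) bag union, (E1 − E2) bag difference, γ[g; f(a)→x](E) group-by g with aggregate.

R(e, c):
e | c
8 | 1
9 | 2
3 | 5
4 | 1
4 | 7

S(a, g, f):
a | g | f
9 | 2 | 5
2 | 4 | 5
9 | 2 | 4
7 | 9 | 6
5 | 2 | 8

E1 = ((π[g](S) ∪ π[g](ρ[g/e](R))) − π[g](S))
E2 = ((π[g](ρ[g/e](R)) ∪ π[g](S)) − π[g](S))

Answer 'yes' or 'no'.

E1 subexpression sizes:
  S → 5
  π[g](S) → 5
  R → 5
  ρ[g/e](R) → 5
  π[g](ρ[g/e](R)) → 5
  (π[g](S) ∪ π[g](ρ[g/e](R))) → 10
  S → 5
  π[g](S) → 5
  ((π[g](S) ∪ π[g](ρ[g/e](R))) − π[g](S)) → 5
E2 subexpression sizes:
  R → 5
  ρ[g/e](R) → 5
  π[g](ρ[g/e](R)) → 5
  S → 5
  π[g](S) → 5
  (π[g](ρ[g/e](R)) ∪ π[g](S)) → 10
  S → 5
  π[g](S) → 5
  ((π[g](ρ[g/e](R)) ∪ π[g](S)) − π[g](S)) → 5

E1 and E2 produce the same multiset:
g
3
4
4
8
9

yes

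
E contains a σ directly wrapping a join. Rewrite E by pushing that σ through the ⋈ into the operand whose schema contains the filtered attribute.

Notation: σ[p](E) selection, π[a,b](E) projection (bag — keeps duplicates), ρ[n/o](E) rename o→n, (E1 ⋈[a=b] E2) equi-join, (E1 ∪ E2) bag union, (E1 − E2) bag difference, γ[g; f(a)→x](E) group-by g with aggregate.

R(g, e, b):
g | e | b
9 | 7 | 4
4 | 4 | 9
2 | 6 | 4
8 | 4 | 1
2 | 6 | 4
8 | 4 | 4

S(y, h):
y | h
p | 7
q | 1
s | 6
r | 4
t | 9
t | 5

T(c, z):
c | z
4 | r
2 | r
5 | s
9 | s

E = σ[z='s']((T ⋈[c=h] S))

σ filters on z, owned by the left side.
E' = (σ[z='s'](T) ⋈[c=h] S)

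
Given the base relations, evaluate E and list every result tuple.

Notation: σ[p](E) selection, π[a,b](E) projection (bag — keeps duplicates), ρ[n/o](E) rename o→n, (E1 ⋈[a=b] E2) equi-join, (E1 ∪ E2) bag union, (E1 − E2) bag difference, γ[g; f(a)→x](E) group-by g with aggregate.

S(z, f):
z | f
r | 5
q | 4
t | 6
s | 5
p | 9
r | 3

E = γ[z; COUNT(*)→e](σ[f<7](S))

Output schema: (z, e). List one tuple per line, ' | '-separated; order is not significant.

Stepwise |·|:
  S → 6
  σ[f<7](S) → 5
  γ[z; COUNT(*)→e](σ[f<7](S)) → 4

== RESULT ==
z | e
q | 1
r | 2
s | 1
t | 1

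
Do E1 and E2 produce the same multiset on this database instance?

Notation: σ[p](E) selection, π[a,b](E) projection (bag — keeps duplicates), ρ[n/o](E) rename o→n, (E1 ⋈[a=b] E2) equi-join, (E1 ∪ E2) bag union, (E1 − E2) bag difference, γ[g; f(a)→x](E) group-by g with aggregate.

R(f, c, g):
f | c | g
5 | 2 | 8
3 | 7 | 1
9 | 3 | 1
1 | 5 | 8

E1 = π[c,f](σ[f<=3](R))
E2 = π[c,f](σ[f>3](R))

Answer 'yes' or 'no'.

E1 row counts bottom-up:
  R → 4
  σ[f<=3](R) → 2
  π[c,f](σ[f<=3](R)) → 2
E2 row counts bottom-up:
  R → 4
  σ[f>3](R) → 2
  π[c,f](σ[f>3](R)) → 2

E1 result:
c | f
5 | 1
7 | 3
E2 result:
c | f
2 | 5
3 | 9
Witness: (2, 5) appears 0× in E1 but 1× in E2.

no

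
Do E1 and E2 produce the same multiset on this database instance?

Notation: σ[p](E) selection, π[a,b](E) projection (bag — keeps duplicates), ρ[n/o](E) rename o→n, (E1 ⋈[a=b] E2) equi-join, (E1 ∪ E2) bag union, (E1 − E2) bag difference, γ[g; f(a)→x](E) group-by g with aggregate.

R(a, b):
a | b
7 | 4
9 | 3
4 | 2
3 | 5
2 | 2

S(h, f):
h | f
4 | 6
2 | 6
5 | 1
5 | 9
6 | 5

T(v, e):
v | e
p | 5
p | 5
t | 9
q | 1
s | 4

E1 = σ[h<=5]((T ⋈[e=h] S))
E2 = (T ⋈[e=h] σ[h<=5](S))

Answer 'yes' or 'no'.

E1 row counts bottom-up:
  T → 5
  S → 5
  (T ⋈[e=h] S) → 5
  σ[h<=5]((T ⋈[e=h] S)) → 5
E2 row counts bottom-up:
  T → 5
  S → 5
  σ[h<=5](S) → 4
  (T ⋈[e=h] σ[h<=5](S)) → 5

E1 and E2 produce the same multiset:
v | e | h | f
p | 5 | 5 | 1
p | 5 | 5 | 1
p | 5 | 5 | 9
p | 5 | 5 | 9
s | 4 | 4 | 6

yes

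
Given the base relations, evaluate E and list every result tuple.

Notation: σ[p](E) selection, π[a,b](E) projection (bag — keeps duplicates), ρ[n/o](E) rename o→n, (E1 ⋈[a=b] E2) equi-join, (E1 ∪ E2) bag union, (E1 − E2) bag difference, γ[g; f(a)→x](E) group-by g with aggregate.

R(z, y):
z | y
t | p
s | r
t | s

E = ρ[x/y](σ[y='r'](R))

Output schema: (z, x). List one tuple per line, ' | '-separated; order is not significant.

Subexpression sizes:
  R → 3
  σ[y='r'](R) → 1
  ρ[x/y](σ[y='r'](R)) → 1

== RESULT ==
z | x
s | r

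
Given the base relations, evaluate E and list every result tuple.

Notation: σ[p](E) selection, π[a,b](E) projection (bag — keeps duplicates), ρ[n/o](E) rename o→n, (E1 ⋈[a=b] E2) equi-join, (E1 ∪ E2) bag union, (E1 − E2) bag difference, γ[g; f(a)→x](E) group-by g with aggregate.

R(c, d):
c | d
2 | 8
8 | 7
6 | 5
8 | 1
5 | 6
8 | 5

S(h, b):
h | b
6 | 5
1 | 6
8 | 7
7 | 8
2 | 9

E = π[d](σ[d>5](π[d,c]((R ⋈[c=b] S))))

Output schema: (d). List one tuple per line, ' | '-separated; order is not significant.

Row counts bottom-up:
  R → 6
  S → 5
  (R ⋈[c=b] S) → 5
  π[d,c]((R ⋈[c=b] S)) → 5
  σ[d>5](π[d,c]((R ⋈[c=b] S))) → 2
  π[d](σ[d>5](π[d,c]((R ⋈[c=b] S)))) → 2

== RESULT ==
d
6
7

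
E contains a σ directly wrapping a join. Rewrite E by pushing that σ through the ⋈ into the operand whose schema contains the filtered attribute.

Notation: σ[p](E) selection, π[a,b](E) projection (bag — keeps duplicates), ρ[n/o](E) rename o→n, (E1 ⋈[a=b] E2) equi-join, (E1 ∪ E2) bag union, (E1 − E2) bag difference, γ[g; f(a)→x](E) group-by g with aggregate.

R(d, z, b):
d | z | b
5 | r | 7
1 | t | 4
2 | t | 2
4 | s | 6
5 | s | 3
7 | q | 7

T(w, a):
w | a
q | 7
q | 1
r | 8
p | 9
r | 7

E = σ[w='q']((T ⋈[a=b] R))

σ filters on w, owned by the left side.
E' = (σ[w='q'](T) ⋈[a=b] R)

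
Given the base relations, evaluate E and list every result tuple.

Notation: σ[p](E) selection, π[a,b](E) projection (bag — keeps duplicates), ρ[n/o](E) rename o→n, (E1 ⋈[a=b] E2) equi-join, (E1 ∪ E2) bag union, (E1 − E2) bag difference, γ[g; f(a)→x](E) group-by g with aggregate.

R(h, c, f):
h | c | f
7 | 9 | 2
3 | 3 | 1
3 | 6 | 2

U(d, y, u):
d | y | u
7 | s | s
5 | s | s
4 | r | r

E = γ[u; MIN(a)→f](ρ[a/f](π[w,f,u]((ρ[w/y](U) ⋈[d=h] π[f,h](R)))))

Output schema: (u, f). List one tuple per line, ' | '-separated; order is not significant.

Row counts bottom-up:
  U → 3
  ρ[w/y](U) → 3
  R → 3
  π[f,h](R) → 3
  (ρ[w/y](U) ⋈[d=h] π[f,h](R)) → 1
  π[w,f,u]((ρ[w/y](U) ⋈[d=h] π[f,h](R))) → 1
  ρ[a/f](π[w,f,u]((ρ[w/y](U) ⋈[d=h] π[f,h](R)))) → 1
  γ[u; MIN(a)→f](ρ[a/f](π[w,f,u]((ρ[w/y](U) ⋈[d=h] π[f,h](R))))) → 1

== RESULT ==
u | f
s | 2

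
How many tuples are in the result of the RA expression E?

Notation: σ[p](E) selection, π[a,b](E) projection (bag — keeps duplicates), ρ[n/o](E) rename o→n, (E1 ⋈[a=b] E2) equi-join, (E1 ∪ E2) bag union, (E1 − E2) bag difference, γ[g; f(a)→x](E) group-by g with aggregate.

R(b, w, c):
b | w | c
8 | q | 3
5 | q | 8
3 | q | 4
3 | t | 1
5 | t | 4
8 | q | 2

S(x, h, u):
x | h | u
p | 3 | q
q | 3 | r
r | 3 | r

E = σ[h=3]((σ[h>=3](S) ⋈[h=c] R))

Stepwise |·|:
  S → 3
  σ[h>=3](S) → 3
  R → 6
  (σ[h>=3](S) ⋈[h=c] R) → 3
  σ[h=3]((σ[h>=3](S) ⋈[h=c] R)) → 3

|E| = 3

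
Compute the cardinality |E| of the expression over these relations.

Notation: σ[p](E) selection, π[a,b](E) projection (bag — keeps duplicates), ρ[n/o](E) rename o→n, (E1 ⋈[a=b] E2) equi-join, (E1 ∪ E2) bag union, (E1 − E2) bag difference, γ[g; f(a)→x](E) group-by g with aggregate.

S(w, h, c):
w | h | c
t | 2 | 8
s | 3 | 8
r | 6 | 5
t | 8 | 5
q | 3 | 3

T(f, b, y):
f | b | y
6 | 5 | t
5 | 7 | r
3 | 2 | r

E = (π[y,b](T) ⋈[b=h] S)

Row counts bottom-up:
  T → 3
  π[y,b](T) → 3
  S → 5
  (π[y,b](T) ⋈[b=h] S) → 1

|E| = 1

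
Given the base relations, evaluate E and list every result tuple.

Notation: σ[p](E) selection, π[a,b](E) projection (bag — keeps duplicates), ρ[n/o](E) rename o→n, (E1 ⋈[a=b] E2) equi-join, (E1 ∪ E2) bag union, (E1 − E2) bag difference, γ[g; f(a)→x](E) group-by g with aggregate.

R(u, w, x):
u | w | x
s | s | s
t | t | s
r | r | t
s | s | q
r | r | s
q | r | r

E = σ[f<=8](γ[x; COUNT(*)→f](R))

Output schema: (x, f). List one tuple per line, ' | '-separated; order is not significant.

Row counts bottom-up:
  R → 6
  γ[x; COUNT(*)→f](R) → 4
  σ[f<=8](γ[x; COUNT(*)→f](R)) → 4

== RESULT ==
x | f
q | 1
r | 1
s | 3
t | 1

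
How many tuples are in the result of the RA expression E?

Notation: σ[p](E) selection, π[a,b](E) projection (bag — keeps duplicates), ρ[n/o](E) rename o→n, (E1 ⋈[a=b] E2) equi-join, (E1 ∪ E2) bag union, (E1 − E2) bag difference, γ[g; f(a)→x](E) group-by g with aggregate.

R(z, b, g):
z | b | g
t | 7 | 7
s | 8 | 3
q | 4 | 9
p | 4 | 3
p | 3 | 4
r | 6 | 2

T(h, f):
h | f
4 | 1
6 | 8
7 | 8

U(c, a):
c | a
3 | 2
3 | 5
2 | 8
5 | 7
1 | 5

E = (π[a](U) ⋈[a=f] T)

Per-node cardinality:
  U → 5
  π[a](U) → 5
  T → 3
  (π[a](U) ⋈[a=f] T) → 2

|E| = 2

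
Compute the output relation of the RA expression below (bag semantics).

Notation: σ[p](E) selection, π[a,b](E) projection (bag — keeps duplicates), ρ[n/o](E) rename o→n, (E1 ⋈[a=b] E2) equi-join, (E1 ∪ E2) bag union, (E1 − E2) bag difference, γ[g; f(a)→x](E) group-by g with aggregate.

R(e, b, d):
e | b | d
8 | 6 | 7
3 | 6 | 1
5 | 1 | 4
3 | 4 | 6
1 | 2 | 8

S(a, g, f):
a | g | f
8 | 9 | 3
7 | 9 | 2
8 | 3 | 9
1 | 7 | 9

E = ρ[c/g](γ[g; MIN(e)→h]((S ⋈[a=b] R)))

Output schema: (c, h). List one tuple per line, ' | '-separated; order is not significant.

Row counts bottom-up:
  S → 4
  R → 5
  (S ⋈[a=b] R) → 1
  γ[g; MIN(e)→h]((S ⋈[a=b] R)) → 1
  ρ[c/g](γ[g; MIN(e)→h]((S ⋈[a=b] R))) → 1

== RESULT ==
c | h
7 | 5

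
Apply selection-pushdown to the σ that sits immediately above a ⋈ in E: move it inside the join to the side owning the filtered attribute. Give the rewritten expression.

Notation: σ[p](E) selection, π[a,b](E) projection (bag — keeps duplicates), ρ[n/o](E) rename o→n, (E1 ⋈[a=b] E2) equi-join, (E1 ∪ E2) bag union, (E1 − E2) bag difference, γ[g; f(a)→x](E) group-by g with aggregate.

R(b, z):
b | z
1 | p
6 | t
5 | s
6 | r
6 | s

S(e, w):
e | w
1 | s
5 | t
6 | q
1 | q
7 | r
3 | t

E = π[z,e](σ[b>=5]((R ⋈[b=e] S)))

σ filters on b, owned by the left side.
E' = π[z,e]((σ[b>=5](R) ⋈[b=e] S))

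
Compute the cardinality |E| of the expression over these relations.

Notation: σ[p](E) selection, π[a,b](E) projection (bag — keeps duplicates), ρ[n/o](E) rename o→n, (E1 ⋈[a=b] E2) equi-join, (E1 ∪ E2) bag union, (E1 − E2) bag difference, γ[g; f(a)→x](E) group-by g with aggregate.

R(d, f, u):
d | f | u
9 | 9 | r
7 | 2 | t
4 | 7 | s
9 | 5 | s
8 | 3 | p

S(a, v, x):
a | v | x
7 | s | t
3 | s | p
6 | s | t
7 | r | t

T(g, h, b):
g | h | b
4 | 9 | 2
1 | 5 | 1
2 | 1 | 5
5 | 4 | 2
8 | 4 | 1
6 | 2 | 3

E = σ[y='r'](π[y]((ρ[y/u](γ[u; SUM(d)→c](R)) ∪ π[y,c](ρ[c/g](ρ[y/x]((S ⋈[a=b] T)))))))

Stepwise |·|:
  R → 5
  γ[u; SUM(d)→c](R) → 4
  ρ[y/u](γ[u; SUM(d)→c](R)) → 4
  S → 4
  T → 6
  (S ⋈[a=b] T) → 1
  ρ[y/x]((S ⋈[a=b] T)) → 1
  ρ[c/g](ρ[y/x]((S ⋈[a=b] T))) → 1
  π[y,c](ρ[c/g](ρ[y/x]((S ⋈[a=b] T)))) → 1
  (ρ[y/u](γ[u; SUM(d)→c](R)) ∪ π[y,c](ρ[c/g](ρ[y/x]((S ⋈[a=b] T))))) → 5
  π[y]((ρ[y/u](γ[u; SUM(d)→c](R)) ∪ π[y,c](ρ[c/g](ρ[y/x]((S ⋈[a=b] T)))))) → 5
  σ[y='r'](π[y]((ρ[y/u](γ[u; SUM(d)→c](R)) ∪ π[y,c](ρ[c/g](ρ[y/x]((S ⋈[a=b] T))))))) → 1

|E| = 1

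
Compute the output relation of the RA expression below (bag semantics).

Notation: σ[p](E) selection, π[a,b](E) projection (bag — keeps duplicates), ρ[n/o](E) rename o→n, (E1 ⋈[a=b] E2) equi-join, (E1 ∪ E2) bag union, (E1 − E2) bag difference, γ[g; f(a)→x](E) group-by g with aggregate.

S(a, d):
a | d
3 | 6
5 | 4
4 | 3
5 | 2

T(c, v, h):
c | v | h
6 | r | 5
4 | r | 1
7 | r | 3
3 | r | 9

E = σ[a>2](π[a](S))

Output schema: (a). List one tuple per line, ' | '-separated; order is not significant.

Per-node cardinality:
  S → 4
  π[a](S) → 4
  σ[a>2](π[a](S)) → 4

== RESULT ==
a
3
4
5
5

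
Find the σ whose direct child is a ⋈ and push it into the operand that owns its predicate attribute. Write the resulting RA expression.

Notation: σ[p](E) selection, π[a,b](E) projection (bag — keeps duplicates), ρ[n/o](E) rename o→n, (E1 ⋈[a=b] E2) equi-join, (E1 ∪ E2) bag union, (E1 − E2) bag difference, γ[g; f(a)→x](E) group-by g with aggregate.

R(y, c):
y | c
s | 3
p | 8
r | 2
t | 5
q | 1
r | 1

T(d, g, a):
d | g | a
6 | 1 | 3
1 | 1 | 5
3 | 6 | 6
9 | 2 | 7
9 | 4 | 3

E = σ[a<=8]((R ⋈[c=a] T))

σ filters on a, owned by the right side.
E' = (R ⋈[c=a] σ[a<=8](T))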